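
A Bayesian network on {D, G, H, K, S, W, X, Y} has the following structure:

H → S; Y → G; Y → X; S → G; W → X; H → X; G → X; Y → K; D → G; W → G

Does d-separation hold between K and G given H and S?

No — K and G are not d-separated given {H, S}.

There are 4 undirected paths between K and G; checking each against the conditioning set {H, S}:
Path 1: K ← Y → G
  Y is a fork and Y is not conditioned on — no node blocks this path, so it is active.
Path 2: K ← Y → X ← G
  X is a collider here and neither X nor any of its descendants is conditioned on, so the collider stays closed — the path is blocked at X.
Path 3: K ← Y → X ← W → G
  X is a collider here and neither X nor any of its descendants is conditioned on, so the collider stays closed — the path is blocked at X.
Path 4: K ← Y → X ← H → S → G
  X is a collider here and neither X nor any of its descendants is conditioned on, so the collider stays closed — the path is blocked at X.
At least one path is unblocked, so d-separation fails.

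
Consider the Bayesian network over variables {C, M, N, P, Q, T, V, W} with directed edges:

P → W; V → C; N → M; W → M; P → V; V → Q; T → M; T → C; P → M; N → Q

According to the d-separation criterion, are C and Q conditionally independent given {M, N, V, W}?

Yes

We examine all 6 paths between C and Q:
Path 1: C ← T → M ← N → Q
  N is a fork here and N is conditioned on, so the path is blocked at N.
Path 2: C ← T → M ← P → V → Q
  V is a chain here and V is conditioned on, so the path is blocked at V.
Path 3: C ← T → M ← W ← P → V → Q
  W is a chain here and W is conditioned on, so the path is blocked at W.
Path 4: C ← V ← P → M ← N → Q
  V is a chain here and V is conditioned on, so the path is blocked at V.
Path 5: C ← V ← P → W → M ← N → Q
  V is a chain here and V is conditioned on, so the path is blocked at V.
Path 6: C ← V → Q
  V is a fork here and V is conditioned on, so the path is blocked at V.
Since every path is blocked, d-separation holds.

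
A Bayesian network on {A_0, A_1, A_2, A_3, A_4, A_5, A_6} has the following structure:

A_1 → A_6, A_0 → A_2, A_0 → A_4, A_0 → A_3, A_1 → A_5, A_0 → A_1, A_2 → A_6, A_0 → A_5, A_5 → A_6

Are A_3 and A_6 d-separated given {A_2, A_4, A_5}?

We examine all 5 paths between A_3 and A_6:
Path 1: A_3 ← A_0 → A_1 → A_6
  A_0 is a fork and A_0 is not conditioned on; A_1 is a chain and A_1 is not conditioned on — no node blocks this path, so it is active.
Path 2: A_3 ← A_0 → A_1 → A_5 → A_6
  A_5 is a chain here and A_5 is conditioned on, so the path is blocked at A_5.
Path 3: A_3 ← A_0 → A_2 → A_6
  A_2 is a chain here and A_2 is conditioned on, so the path is blocked at A_2.
Path 4: A_3 ← A_0 → A_5 ← A_1 → A_6
  A_0 is a fork and A_0 is not conditioned on; A_5 is a collider and A_5 is conditioned on, which opens it; A_1 is a fork and A_1 is not conditioned on — no node blocks this path, so it is active.
Path 5: A_3 ← A_0 → A_5 → A_6
  A_5 is a chain here and A_5 is conditioned on, so the path is blocked at A_5.
At least one path is unblocked, so d-separation fails.

No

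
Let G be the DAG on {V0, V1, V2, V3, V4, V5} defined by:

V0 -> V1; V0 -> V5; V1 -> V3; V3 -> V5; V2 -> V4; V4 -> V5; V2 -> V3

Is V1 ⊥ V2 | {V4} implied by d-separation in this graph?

Enumerating the 4 paths from V1 to V2 and testing each for blocking by {V4}:
  1. V1 ← V0 → V5 ← V3 ← V2 — V0:fork[open]; V5:collider[blocks]; V3:chain[open] ⇒ blocked
  2. V1 ← V0 → V5 ← V4 ← V2 — V0:fork[open]; V5:collider[blocks]; V4:chain[blocks] ⇒ blocked
  3. V1 → V3 → V5 ← V4 ← V2 — V3:chain[open]; V5:collider[blocks]; V4:chain[blocks] ⇒ blocked
  4. V1 → V3 ← V2 — V3:collider[blocks] ⇒ blocked
All paths are blocked; V1 ⊥ V2 | {V4} holds.

Yes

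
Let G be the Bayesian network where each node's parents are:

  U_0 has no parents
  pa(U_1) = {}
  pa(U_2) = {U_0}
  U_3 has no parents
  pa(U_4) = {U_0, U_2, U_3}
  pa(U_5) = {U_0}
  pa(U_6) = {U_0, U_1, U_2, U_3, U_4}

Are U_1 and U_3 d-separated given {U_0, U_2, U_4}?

6 paths connect U_1 and U_3; each must be blocked for d-separation to hold:
Path 1: U_1 → U_6 ← U_4 ← U_3
  U_6 is a collider here and neither U_6 nor any of its descendants is conditioned on, so the collider stays closed — the path is blocked at U_6.
Path 2: U_1 → U_6 ← U_2 → U_4 ← U_3
  U_6 is a collider here and neither U_6 nor any of its descendants is conditioned on, so the collider stays closed — the path is blocked at U_6.
Path 3: U_1 → U_6 ← U_2 ← U_0 → U_4 ← U_3
  U_6 is a collider here and neither U_6 nor any of its descendants is conditioned on, so the collider stays closed — the path is blocked at U_6.
Path 4: U_1 → U_6 ← U_0 → U_4 ← U_3
  U_6 is a collider here and neither U_6 nor any of its descendants is conditioned on, so the collider stays closed — the path is blocked at U_6.
Path 5: U_1 → U_6 ← U_0 → U_2 → U_4 ← U_3
  U_6 is a collider here and neither U_6 nor any of its descendants is conditioned on, so the collider stays closed — the path is blocked at U_6.
Path 6: U_1 → U_6 ← U_3
  U_6 is a collider here and neither U_6 nor any of its descendants is conditioned on, so the collider stays closed — the path is blocked at U_6.
Every path is blocked, so U_1 and U_3 are d-separated given {U_0, U_2, U_4}.

Yes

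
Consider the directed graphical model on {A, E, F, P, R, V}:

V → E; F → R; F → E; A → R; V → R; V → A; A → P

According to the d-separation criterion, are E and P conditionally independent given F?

4 paths connect E and P; each must be blocked for d-separation to hold:
  1. E ← V → R ← A → P — V:fork[open]; R:collider[blocks]; A:fork[open] ⇒ blocked
  2. E ← V → A → P — V:fork[open]; A:chain[open] ⇒ active
  3. E ← F → R ← V → A → P — F:fork[blocks]; R:collider[blocks]; V:fork[open]; A:chain[open] ⇒ blocked
  4. E ← F → R ← A → P — F:fork[blocks]; R:collider[blocks]; A:fork[open] ⇒ blocked
At least one path is unblocked, so d-separation fails.

No — E and P are not d-separated given {F}.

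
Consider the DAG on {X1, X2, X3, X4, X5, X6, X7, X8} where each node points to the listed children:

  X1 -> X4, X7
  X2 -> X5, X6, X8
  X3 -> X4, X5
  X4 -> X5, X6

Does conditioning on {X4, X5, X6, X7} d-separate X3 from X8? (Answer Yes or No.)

No

We examine all 4 paths between X3 and X8:
  1. X3 → X4 → X5 ← X2 → X8 — X4:chain[blocks]; X5:collider[open]; X2:fork[open] ⇒ blocked
  2. X3 → X4 → X6 ← X2 → X8 — X4:chain[blocks]; X6:collider[open]; X2:fork[open] ⇒ blocked
  3. X3 → X5 ← X4 → X6 ← X2 → X8 — X5:collider[open]; X4:fork[blocks]; X6:collider[open]; X2:fork[open] ⇒ blocked
  4. X3 → X5 ← X2 → X8 — X5:collider[open]; X2:fork[open] ⇒ active
Since the path X3 → X5 ← X2 → X8 is active, X3 and X8 are not d-separated given {X4, X5, X6, X7}.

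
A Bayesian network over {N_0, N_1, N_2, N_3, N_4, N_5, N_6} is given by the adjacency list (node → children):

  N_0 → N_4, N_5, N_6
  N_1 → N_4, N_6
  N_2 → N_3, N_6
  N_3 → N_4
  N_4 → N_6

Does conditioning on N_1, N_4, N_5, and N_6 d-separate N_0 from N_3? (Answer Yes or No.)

No

We examine all 6 paths between N_0 and N_3:
Path 1: N_0 → N_4 ← N_1 → N_6 ← N_2 → N_3
  N_1 is a fork here and N_1 is conditioned on, so the path is blocked at N_1.
Path 2: N_0 → N_4 → N_6 ← N_2 → N_3
  N_4 is a chain here and N_4 is conditioned on, so the path is blocked at N_4.
Path 3: N_0 → N_4 ← N_3
  N_4 is a collider and N_4 is conditioned on, which opens it — no node blocks this path, so it is active.
Path 4: N_0 → N_6 ← N_4 ← N_3
  N_4 is a chain here and N_4 is conditioned on, so the path is blocked at N_4.
Path 5: N_0 → N_6 ← N_1 → N_4 ← N_3
  N_1 is a fork here and N_1 is conditioned on, so the path is blocked at N_1.
Path 6: N_0 → N_6 ← N_2 → N_3
  N_6 is a collider and N_6 is conditioned on, which opens it; N_2 is a fork and N_2 is not conditioned on — no node blocks this path, so it is active.
Since the path N_0 → N_4 ← N_3 is active, N_0 and N_3 are not d-separated given {N_1, N_4, N_5, N_6}.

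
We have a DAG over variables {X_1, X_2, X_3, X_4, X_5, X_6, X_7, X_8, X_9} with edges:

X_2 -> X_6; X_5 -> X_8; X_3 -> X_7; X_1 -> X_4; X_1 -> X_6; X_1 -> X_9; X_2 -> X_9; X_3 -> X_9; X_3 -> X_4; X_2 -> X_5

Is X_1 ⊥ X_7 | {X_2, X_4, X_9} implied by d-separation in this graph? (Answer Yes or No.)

There are 3 undirected paths between X_1 and X_7; checking each against the conditioning set {X_2, X_4, X_9}:
Path 1: X_1 → X_9 ← X_3 → X_7
  X_9 is a collider and X_9 is conditioned on, which opens it; X_3 is a fork and X_3 is not conditioned on — no node blocks this path, so it is active.
Path 2: X_1 → X_4 ← X_3 → X_7
  X_4 is a collider and X_4 is conditioned on, which opens it; X_3 is a fork and X_3 is not conditioned on — no node blocks this path, so it is active.
Path 3: X_1 → X_6 ← X_2 → X_9 ← X_3 → X_7
  X_6 is a collider here and neither X_6 nor any of its descendants is conditioned on, so the collider stays closed — the path is blocked at X_6.
At least one path is unblocked, so d-separation fails.

No — X_1 and X_7 are not d-separated given {X_2, X_4, X_9}.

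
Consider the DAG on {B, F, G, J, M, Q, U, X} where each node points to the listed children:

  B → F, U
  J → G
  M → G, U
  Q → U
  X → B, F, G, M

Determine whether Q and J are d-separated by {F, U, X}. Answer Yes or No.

Yes

6 paths connect Q and J; each must be blocked for d-separation to hold:
Path 1: Q → U ← M ← X → G ← J
  X is a fork here and X is conditioned on, so the path is blocked at X.
Path 2: Q → U ← M → G ← J
  G is a collider here and neither G nor any of its descendants is conditioned on, so the collider stays closed — the path is blocked at G.
Path 3: Q → U ← B ← X → M → G ← J
  X is a fork here and X is conditioned on, so the path is blocked at X.
Path 4: Q → U ← B ← X → G ← J
  X is a fork here and X is conditioned on, so the path is blocked at X.
Path 5: Q → U ← B → F ← X → M → G ← J
  X is a fork here and X is conditioned on, so the path is blocked at X.
Path 6: Q → U ← B → F ← X → G ← J
  X is a fork here and X is conditioned on, so the path is blocked at X.
All paths are blocked; Q ⊥ J | {F, U, X} holds.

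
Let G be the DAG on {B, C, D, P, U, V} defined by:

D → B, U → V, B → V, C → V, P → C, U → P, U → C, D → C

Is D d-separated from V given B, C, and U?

Yes — D and V are d-separated given {B, C, U}.

Enumerating the 4 paths from D to V and testing each for blocking by {B, C, U}:
  1. D → B → V — B:chain[blocks] ⇒ blocked
  2. D → C ← U → V — C:collider[open]; U:fork[blocks] ⇒ blocked
  3. D → C → V — C:chain[blocks] ⇒ blocked
  4. D → C ← P ← U → V — C:collider[open]; P:chain[open]; U:fork[blocks] ⇒ blocked
Every path is blocked, so D and V are d-separated given {B, C, U}.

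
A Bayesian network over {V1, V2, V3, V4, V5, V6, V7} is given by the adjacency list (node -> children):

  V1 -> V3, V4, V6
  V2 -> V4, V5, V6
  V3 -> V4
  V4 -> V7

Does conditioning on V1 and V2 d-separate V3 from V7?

We examine all 3 paths between V3 and V7:
Path 1: V3 ← V1 → V4 → V7
  V1 is a fork here and V1 is conditioned on, so the path is blocked at V1.
Path 2: V3 ← V1 → V6 ← V2 → V4 → V7
  V1 is a fork here and V1 is conditioned on, so the path is blocked at V1.
Path 3: V3 → V4 → V7
  V4 is a chain and V4 is not conditioned on — no node blocks this path, so it is active.
Since the path V3 → V4 → V7 is active, V3 and V7 are not d-separated given {V1, V2}.

No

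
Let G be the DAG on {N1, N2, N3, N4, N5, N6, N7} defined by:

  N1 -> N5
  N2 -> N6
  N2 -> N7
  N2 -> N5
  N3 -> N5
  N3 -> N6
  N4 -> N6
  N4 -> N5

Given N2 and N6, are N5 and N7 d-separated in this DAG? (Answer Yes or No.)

Yes

We examine all 3 paths between N5 and N7:
Path 1: N5 ← N4 → N6 ← N2 → N7
  N2 is a fork here and N2 is conditioned on, so the path is blocked at N2.
Path 2: N5 ← N2 → N7
  N2 is a fork here and N2 is conditioned on, so the path is blocked at N2.
Path 3: N5 ← N3 → N6 ← N2 → N7
  N2 is a fork here and N2 is conditioned on, so the path is blocked at N2.
Since every path is blocked, d-separation holds.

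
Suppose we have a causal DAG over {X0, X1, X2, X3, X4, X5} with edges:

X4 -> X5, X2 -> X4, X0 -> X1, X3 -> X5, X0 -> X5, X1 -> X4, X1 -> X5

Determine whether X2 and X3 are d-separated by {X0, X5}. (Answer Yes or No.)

No

3 paths connect X2 and X3; each must be blocked for d-separation to hold:
  1. X2 → X4 → X5 ← X3 — X4:chain[open]; X5:collider[open] ⇒ active
  2. X2 → X4 ← X1 ← X0 → X5 ← X3 — X4:collider[open]; X1:chain[open]; X0:fork[blocks]; X5:collider[open] ⇒ blocked
  3. X2 → X4 ← X1 → X5 ← X3 — X4:collider[open]; X1:fork[open]; X5:collider[open] ⇒ active
At least one path is unblocked, so d-separation fails.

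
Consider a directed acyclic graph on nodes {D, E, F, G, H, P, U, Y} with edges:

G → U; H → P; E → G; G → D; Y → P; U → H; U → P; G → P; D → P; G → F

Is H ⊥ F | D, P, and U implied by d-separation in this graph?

No — H and F are not d-separated given {D, P, U}.

Enumerating the 6 paths from H to F and testing each for blocking by {D, P, U}:
  1. H → P ← G → F — P:collider[open]; G:fork[open] ⇒ active
  2. H → P ← U ← G → F — P:collider[open]; U:chain[blocks]; G:fork[open] ⇒ blocked
  3. H → P ← D ← G → F — P:collider[open]; D:chain[blocks]; G:fork[open] ⇒ blocked
  4. H ← U → P ← G → F — U:fork[blocks]; P:collider[open]; G:fork[open] ⇒ blocked
  5. H ← U → P ← D ← G → F — U:fork[blocks]; P:collider[open]; D:chain[blocks]; G:fork[open] ⇒ blocked
  6. H ← U ← G → F — U:chain[blocks]; G:fork[open] ⇒ blocked
Since the path H → P ← G → F is active, H and F are not d-separated given {D, P, U}.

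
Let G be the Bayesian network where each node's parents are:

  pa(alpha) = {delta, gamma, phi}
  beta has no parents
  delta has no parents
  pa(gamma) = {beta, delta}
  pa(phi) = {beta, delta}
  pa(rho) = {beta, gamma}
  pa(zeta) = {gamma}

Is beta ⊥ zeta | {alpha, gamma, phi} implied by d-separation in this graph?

Yes — beta and zeta are d-separated given {alpha, gamma, phi}.

6 paths connect beta and zeta; each must be blocked for d-separation to hold:
  1. beta → phi ← delta → alpha ← gamma → zeta — phi:collider[open]; delta:fork[open]; alpha:collider[open]; gamma:fork[blocks] ⇒ blocked
  2. beta → phi ← delta → gamma → zeta — phi:collider[open]; delta:fork[open]; gamma:chain[blocks] ⇒ blocked
  3. beta → phi → alpha ← delta → gamma → zeta — phi:chain[blocks]; alpha:collider[open]; delta:fork[open]; gamma:chain[blocks] ⇒ blocked
  4. beta → phi → alpha ← gamma → zeta — phi:chain[blocks]; alpha:collider[open]; gamma:fork[blocks] ⇒ blocked
  5. beta → rho ← gamma → zeta — rho:collider[blocks]; gamma:fork[blocks] ⇒ blocked
  6. beta → gamma → zeta — gamma:chain[blocks] ⇒ blocked
Every path is blocked, so beta and zeta are d-separated given {alpha, gamma, phi}.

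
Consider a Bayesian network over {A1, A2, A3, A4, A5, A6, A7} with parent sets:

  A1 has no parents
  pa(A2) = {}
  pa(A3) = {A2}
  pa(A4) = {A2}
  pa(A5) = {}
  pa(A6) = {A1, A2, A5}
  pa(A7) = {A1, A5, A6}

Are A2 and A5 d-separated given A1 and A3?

We examine all 3 paths between A2 and A5:
  1. A2 → A6 ← A1 → A7 ← A5 — A6:collider[blocks]; A1:fork[blocks]; A7:collider[blocks] ⇒ blocked
  2. A2 → A6 ← A5 — A6:collider[blocks] ⇒ blocked
  3. A2 → A6 → A7 ← A5 — A6:chain[open]; A7:collider[blocks] ⇒ blocked
Every path is blocked, so A2 and A5 are d-separated given {A1, A3}.

Yes — A2 and A5 are d-separated given {A1, A3}.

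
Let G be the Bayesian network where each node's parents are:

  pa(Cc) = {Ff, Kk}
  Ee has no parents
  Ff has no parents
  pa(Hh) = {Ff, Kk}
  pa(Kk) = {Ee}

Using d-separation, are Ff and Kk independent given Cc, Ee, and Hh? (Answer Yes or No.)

No

We examine all 2 paths between Ff and Kk:
  1. Ff → Cc ← Kk — Cc:collider[open] ⇒ active
  2. Ff → Hh ← Kk — Hh:collider[open] ⇒ active
At least one path is unblocked, so d-separation fails.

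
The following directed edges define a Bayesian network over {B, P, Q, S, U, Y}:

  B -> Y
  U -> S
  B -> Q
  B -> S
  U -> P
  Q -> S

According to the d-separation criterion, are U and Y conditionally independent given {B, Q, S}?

Yes

There are 2 undirected paths between U and Y; checking each against the conditioning set {B, Q, S}:
Path 1: U → S ← Q ← B → Y
  Q is a chain here and Q is conditioned on, so the path is blocked at Q.
Path 2: U → S ← B → Y
  B is a fork here and B is conditioned on, so the path is blocked at B.
Since every path is blocked, d-separation holds.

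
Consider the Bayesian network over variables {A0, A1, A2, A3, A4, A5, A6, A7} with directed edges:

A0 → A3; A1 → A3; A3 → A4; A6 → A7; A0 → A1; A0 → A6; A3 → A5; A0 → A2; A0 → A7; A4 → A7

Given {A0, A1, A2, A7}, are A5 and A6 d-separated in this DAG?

No

There are 6 undirected paths between A5 and A6; checking each against the conditioning set {A0, A1, A2, A7}:
Path 1: A5 ← A3 ← A0 → A7 ← A6
  A0 is a fork here and A0 is conditioned on, so the path is blocked at A0.
Path 2: A5 ← A3 ← A0 → A6
  A0 is a fork here and A0 is conditioned on, so the path is blocked at A0.
Path 3: A5 ← A3 → A4 → A7 ← A0 → A6
  A0 is a fork here and A0 is conditioned on, so the path is blocked at A0.
Path 4: A5 ← A3 → A4 → A7 ← A6
  A3 is a fork and A3 is not conditioned on; A4 is a chain and A4 is not conditioned on; A7 is a collider and A7 is conditioned on, which opens it — no node blocks this path, so it is active.
Path 5: A5 ← A3 ← A1 ← A0 → A7 ← A6
  A1 is a chain here and A1 is conditioned on, so the path is blocked at A1.
Path 6: A5 ← A3 ← A1 ← A0 → A6
  A1 is a chain here and A1 is conditioned on, so the path is blocked at A1.
At least one path is unblocked, so d-separation fails.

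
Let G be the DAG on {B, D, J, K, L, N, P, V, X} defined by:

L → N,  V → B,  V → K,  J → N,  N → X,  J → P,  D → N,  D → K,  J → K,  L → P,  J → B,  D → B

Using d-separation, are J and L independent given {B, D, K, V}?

We examine all 6 paths between J and L:
Path 1: J → P ← L
  P is a collider here and neither P nor any of its descendants is conditioned on, so the collider stays closed — the path is blocked at P.
Path 2: J → B ← V → K ← D → N ← L
  V is a fork here and V is conditioned on, so the path is blocked at V.
Path 3: J → B ← D → N ← L
  D is a fork here and D is conditioned on, so the path is blocked at D.
Path 4: J → N ← L
  N is a collider here and neither N nor any of its descendants is conditioned on, so the collider stays closed — the path is blocked at N.
Path 5: J → K ← V → B ← D → N ← L
  V is a fork here and V is conditioned on, so the path is blocked at V.
Path 6: J → K ← D → N ← L
  D is a fork here and D is conditioned on, so the path is blocked at D.
All paths are blocked; J ⊥ L | {B, D, K, V} holds.

Yes — J and L are d-separated given {B, D, K, V}.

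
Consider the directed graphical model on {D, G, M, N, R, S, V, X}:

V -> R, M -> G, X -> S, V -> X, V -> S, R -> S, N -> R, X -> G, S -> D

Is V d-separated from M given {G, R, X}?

We examine all 3 paths between V and M:
Path 1: V → X → G ← M
  X is a chain here and X is conditioned on, so the path is blocked at X.
Path 2: V → S ← X → G ← M
  S is a collider here and neither S nor any of its descendants is conditioned on, so the collider stays closed — the path is blocked at S.
Path 3: V → R → S ← X → G ← M
  R is a chain here and R is conditioned on, so the path is blocked at R.
All paths are blocked; V ⊥ M | {G, R, X} holds.

Yes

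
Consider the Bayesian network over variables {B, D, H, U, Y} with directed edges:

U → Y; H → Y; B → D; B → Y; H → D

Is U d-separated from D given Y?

2 paths connect U and D; each must be blocked for d-separation to hold:
Path 1: U → Y ← H → D
  Y is a collider and Y is conditioned on, which opens it; H is a fork and H is not conditioned on — no node blocks this path, so it is active.
Path 2: U → Y ← B → D
  Y is a collider and Y is conditioned on, which opens it; B is a fork and B is not conditioned on — no node blocks this path, so it is active.
Since the path U → Y ← H → D is active, U and D are not d-separated given {Y}.

No — U and D are not d-separated given {Y}.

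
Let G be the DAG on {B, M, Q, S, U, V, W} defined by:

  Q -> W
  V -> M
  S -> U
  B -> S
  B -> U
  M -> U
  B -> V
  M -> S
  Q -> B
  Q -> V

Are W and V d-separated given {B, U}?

No — W and V are not d-separated given {B, U}.

6 paths connect W and V; each must be blocked for d-separation to hold:
Path 1: W ← Q → B → U ← S ← M ← V
  B is a chain here and B is conditioned on, so the path is blocked at B.
Path 2: W ← Q → B → U ← M ← V
  B is a chain here and B is conditioned on, so the path is blocked at B.
Path 3: W ← Q → B → V
  B is a chain here and B is conditioned on, so the path is blocked at B.
Path 4: W ← Q → B → S → U ← M ← V
  B is a chain here and B is conditioned on, so the path is blocked at B.
Path 5: W ← Q → B → S ← M ← V
  B is a chain here and B is conditioned on, so the path is blocked at B.
Path 6: W ← Q → V
  Q is a fork and Q is not conditioned on — no node blocks this path, so it is active.
Since the path W ← Q → V is active, W and V are not d-separated given {B, U}.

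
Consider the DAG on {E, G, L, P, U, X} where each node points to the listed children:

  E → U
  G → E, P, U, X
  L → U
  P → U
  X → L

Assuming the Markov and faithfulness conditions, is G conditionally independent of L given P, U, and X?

No

We examine all 4 paths between G and L:
  1. G → X → L — X:chain[blocks] ⇒ blocked
  2. G → E → U ← L — E:chain[open]; U:collider[open] ⇒ active
  3. G → P → U ← L — P:chain[blocks]; U:collider[open] ⇒ blocked
  4. G → U ← L — U:collider[open] ⇒ active
Because an active path exists, G and L are not d-separated.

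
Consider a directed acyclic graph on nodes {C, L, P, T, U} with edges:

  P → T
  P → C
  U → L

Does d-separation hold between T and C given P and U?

There is one path between T and C:
Path 1: T ← P → C
  P is a fork here and P is conditioned on, so the path is blocked at P.
Every path is blocked, so T and C are d-separated given {P, U}.

Yes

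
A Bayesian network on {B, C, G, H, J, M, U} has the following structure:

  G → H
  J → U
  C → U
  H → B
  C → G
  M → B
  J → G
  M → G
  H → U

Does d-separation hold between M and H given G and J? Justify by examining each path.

We examine all 4 paths between M and H:
Path 1: M → G ← C → U ← H
  U is a collider here and neither U nor any of its descendants is conditioned on, so the collider stays closed — the path is blocked at U.
Path 2: M → G ← J → U ← H
  J is a fork here and J is conditioned on, so the path is blocked at J.
Path 3: M → G → H
  G is a chain here and G is conditioned on, so the path is blocked at G.
Path 4: M → B ← H
  B is a collider here and neither B nor any of its descendants is conditioned on, so the collider stays closed — the path is blocked at B.
All paths are blocked; M ⊥ H | {G, J} holds.

Yes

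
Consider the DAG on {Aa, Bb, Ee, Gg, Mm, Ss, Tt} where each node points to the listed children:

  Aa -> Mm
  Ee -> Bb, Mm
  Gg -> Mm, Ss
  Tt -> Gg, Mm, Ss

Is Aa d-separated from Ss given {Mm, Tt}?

No

4 paths connect Aa and Ss; each must be blocked for d-separation to hold:
Path 1: Aa → Mm ← Gg → Ss
  Mm is a collider and Mm is conditioned on, which opens it; Gg is a fork and Gg is not conditioned on — no node blocks this path, so it is active.
Path 2: Aa → Mm ← Gg ← Tt → Ss
  Tt is a fork here and Tt is conditioned on, so the path is blocked at Tt.
Path 3: Aa → Mm ← Tt → Ss
  Tt is a fork here and Tt is conditioned on, so the path is blocked at Tt.
Path 4: Aa → Mm ← Tt → Gg → Ss
  Tt is a fork here and Tt is conditioned on, so the path is blocked at Tt.
Because an active path exists, Aa and Ss are not d-separated.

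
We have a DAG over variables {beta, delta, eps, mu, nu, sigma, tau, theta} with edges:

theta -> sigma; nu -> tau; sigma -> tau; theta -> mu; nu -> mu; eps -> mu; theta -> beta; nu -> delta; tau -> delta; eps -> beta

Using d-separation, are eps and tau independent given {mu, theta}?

We examine all 6 paths between eps and tau:
  1. eps → beta ← theta → mu ← nu → tau — beta:collider[blocks]; theta:fork[blocks]; mu:collider[open]; nu:fork[open] ⇒ blocked
  2. eps → beta ← theta → mu ← nu → delta ← tau — beta:collider[blocks]; theta:fork[blocks]; mu:collider[open]; nu:fork[open]; delta:collider[blocks] ⇒ blocked
  3. eps → beta ← theta → sigma → tau — beta:collider[blocks]; theta:fork[blocks]; sigma:chain[open] ⇒ blocked
  4. eps → mu ← nu → tau — mu:collider[open]; nu:fork[open] ⇒ active
  5. eps → mu ← nu → delta ← tau — mu:collider[open]; nu:fork[open]; delta:collider[blocks] ⇒ blocked
  6. eps → mu ← theta → sigma → tau — mu:collider[open]; theta:fork[blocks]; sigma:chain[open] ⇒ blocked
Since the path eps → mu ← nu → tau is active, eps and tau are not d-separated given {mu, theta}.

No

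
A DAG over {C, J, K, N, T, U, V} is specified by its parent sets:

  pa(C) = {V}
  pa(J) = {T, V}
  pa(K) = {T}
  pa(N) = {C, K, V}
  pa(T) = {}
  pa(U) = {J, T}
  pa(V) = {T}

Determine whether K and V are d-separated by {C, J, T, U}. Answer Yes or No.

Yes

Enumerating the 5 paths from K to V and testing each for blocking by {C, J, T, U}:
Path 1: K ← T → V
  T is a fork here and T is conditioned on, so the path is blocked at T.
Path 2: K ← T → U ← J ← V
  T is a fork here and T is conditioned on, so the path is blocked at T.
Path 3: K ← T → J ← V
  T is a fork here and T is conditioned on, so the path is blocked at T.
Path 4: K → N ← V
  N is a collider here and neither N nor any of its descendants is conditioned on, so the collider stays closed — the path is blocked at N.
Path 5: K → N ← C ← V
  N is a collider here and neither N nor any of its descendants is conditioned on, so the collider stays closed — the path is blocked at N.
Since every path is blocked, d-separation holds.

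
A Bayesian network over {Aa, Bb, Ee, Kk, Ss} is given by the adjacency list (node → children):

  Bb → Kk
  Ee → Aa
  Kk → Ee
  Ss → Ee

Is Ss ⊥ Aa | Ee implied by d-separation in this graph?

The only undirected path from Ss to Aa is:
Path 1: Ss → Ee → Aa
  Ee is a chain here and Ee is conditioned on, so the path is blocked at Ee.
All paths are blocked; Ss ⊥ Aa | {Ee} holds.

Yes — Ss and Aa are d-separated given {Ee}.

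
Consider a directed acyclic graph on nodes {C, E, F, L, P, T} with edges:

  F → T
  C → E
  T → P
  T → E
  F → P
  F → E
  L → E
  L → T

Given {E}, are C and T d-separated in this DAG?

No

Enumerating the 4 paths from C to T and testing each for blocking by {E}:
Path 1: C → E ← F → T
  E is a collider and E is conditioned on, which opens it; F is a fork and F is not conditioned on — no node blocks this path, so it is active.
Path 2: C → E ← F → P ← T
  P is a collider here and neither P nor any of its descendants is conditioned on, so the collider stays closed — the path is blocked at P.
Path 3: C → E ← L → T
  E is a collider and E is conditioned on, which opens it; L is a fork and L is not conditioned on — no node blocks this path, so it is active.
Path 4: C → E ← T
  E is a collider and E is conditioned on, which opens it — no node blocks this path, so it is active.
Because an active path exists, C and T are not d-separated.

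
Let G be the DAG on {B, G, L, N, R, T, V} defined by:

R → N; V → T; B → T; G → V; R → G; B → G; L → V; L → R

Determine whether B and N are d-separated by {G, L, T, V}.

No

4 paths connect B and N; each must be blocked for d-separation to hold:
  1. B → G → V ← L → R → N — G:chain[blocks]; V:collider[open]; L:fork[blocks]; R:chain[open] ⇒ blocked
  2. B → G ← R → N — G:collider[open]; R:fork[open] ⇒ active
  3. B → T ← V ← G ← R → N — T:collider[open]; V:chain[blocks]; G:chain[blocks]; R:fork[open] ⇒ blocked
  4. B → T ← V ← L → R → N — T:collider[open]; V:chain[blocks]; L:fork[blocks]; R:chain[open] ⇒ blocked
Since the path B → G ← R → N is active, B and N are not d-separated given {G, L, T, V}.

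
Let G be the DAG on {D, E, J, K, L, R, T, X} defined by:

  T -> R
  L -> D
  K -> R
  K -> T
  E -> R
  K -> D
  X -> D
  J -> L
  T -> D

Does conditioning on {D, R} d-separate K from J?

Enumerating the 3 paths from K to J and testing each for blocking by {D, R}:
Path 1: K → D ← L ← J
  D is a collider and D is conditioned on, which opens it; L is a chain and L is not conditioned on — no node blocks this path, so it is active.
Path 2: K → T → D ← L ← J
  T is a chain and T is not conditioned on; D is a collider and D is conditioned on, which opens it; L is a chain and L is not conditioned on — no node blocks this path, so it is active.
Path 3: K → R ← T → D ← L ← J
  R is a collider and R is conditioned on, which opens it; T is a fork and T is not conditioned on; D is a collider and D is conditioned on, which opens it; L is a chain and L is not conditioned on — no node blocks this path, so it is active.
At least one path is unblocked, so d-separation fails.

No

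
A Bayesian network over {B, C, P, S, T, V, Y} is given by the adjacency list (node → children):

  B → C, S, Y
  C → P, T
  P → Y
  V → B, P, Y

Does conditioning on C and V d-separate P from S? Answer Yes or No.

Yes — P and S are d-separated given {C, V}.

There are 5 undirected paths between P and S; checking each against the conditioning set {C, V}:
Path 1: P ← C ← B → S
  C is a chain here and C is conditioned on, so the path is blocked at C.
Path 2: P → Y ← B → S
  Y is a collider here and neither Y nor any of its descendants is conditioned on, so the collider stays closed — the path is blocked at Y.
Path 3: P → Y ← V → B → S
  Y is a collider here and neither Y nor any of its descendants is conditioned on, so the collider stays closed — the path is blocked at Y.
Path 4: P ← V → B → S
  V is a fork here and V is conditioned on, so the path is blocked at V.
Path 5: P ← V → Y ← B → S
  V is a fork here and V is conditioned on, so the path is blocked at V.
All paths are blocked; P ⊥ S | {C, V} holds.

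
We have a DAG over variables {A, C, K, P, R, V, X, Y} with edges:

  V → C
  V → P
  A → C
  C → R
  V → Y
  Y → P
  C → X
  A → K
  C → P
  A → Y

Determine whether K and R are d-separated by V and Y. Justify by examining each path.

5 paths connect K and R; each must be blocked for d-separation to hold:
Path 1: K ← A → C → R
  A is a fork and A is not conditioned on; C is a chain and C is not conditioned on — no node blocks this path, so it is active.
Path 2: K ← A → Y ← V → C → R
  V is a fork here and V is conditioned on, so the path is blocked at V.
Path 3: K ← A → Y ← V → P ← C → R
  V is a fork here and V is conditioned on, so the path is blocked at V.
Path 4: K ← A → Y → P ← C → R
  Y is a chain here and Y is conditioned on, so the path is blocked at Y.
Path 5: K ← A → Y → P ← V → C → R
  Y is a chain here and Y is conditioned on, so the path is blocked at Y.
At least one path is unblocked, so d-separation fails.

No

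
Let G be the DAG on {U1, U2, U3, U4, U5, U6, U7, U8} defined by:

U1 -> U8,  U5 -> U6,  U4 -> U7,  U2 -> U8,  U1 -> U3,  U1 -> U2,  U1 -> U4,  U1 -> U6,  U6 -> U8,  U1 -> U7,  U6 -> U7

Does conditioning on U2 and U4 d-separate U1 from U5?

5 paths connect U1 and U5; each must be blocked for d-separation to hold:
Path 1: U1 → U8 ← U6 ← U5
  U8 is a collider here and neither U8 nor any of its descendants is conditioned on, so the collider stays closed — the path is blocked at U8.
Path 2: U1 → U7 ← U6 ← U5
  U7 is a collider here and neither U7 nor any of its descendants is conditioned on, so the collider stays closed — the path is blocked at U7.
Path 3: U1 → U6 ← U5
  U6 is a collider here and neither U6 nor any of its descendants is conditioned on, so the collider stays closed — the path is blocked at U6.
Path 4: U1 → U4 → U7 ← U6 ← U5
  U4 is a chain here and U4 is conditioned on, so the path is blocked at U4.
Path 5: U1 → U2 → U8 ← U6 ← U5
  U2 is a chain here and U2 is conditioned on, so the path is blocked at U2.
Since every path is blocked, d-separation holds.

Yes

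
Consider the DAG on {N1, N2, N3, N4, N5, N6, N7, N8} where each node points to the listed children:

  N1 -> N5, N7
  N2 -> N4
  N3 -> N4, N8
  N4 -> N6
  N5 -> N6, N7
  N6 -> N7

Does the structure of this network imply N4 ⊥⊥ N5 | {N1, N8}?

3 paths connect N4 and N5; each must be blocked for d-separation to hold:
Path 1: N4 → N6 ← N5
  N6 is a collider here and neither N6 nor any of its descendants is conditioned on, so the collider stays closed — the path is blocked at N6.
Path 2: N4 → N6 → N7 ← N5
  N7 is a collider here and neither N7 nor any of its descendants is conditioned on, so the collider stays closed — the path is blocked at N7.
Path 3: N4 → N6 → N7 ← N1 → N5
  N7 is a collider here and neither N7 nor any of its descendants is conditioned on, so the collider stays closed — the path is blocked at N7.
Every path is blocked, so N4 and N5 are d-separated given {N1, N8}.

Yes — N4 and N5 are d-separated given {N1, N8}.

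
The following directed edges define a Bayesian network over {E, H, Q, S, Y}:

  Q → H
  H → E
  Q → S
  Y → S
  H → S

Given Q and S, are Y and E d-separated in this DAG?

2 paths connect Y and E; each must be blocked for d-separation to hold:
Path 1: Y → S ← Q → H → E
  Q is a fork here and Q is conditioned on, so the path is blocked at Q.
Path 2: Y → S ← H → E
  S is a collider and S is conditioned on, which opens it; H is a fork and H is not conditioned on — no node blocks this path, so it is active.
Because an active path exists, Y and E are not d-separated.

No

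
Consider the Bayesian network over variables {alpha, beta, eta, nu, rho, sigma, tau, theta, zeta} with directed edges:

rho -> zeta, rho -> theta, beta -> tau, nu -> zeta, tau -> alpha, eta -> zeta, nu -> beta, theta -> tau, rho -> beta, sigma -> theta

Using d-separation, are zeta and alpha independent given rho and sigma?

We examine all 4 paths between zeta and alpha:
Path 1: zeta ← rho → theta → tau → alpha
  rho is a fork here and rho is conditioned on, so the path is blocked at rho.
Path 2: zeta ← rho → beta → tau → alpha
  rho is a fork here and rho is conditioned on, so the path is blocked at rho.
Path 3: zeta ← nu → beta ← rho → theta → tau → alpha
  beta is a collider here and neither beta nor any of its descendants is conditioned on, so the collider stays closed — the path is blocked at beta.
Path 4: zeta ← nu → beta → tau → alpha
  nu is a fork and nu is not conditioned on; beta is a chain and beta is not conditioned on; tau is a chain and tau is not conditioned on — no node blocks this path, so it is active.
At least one path is unblocked, so d-separation fails.

No — zeta and alpha are not d-separated given {rho, sigma}.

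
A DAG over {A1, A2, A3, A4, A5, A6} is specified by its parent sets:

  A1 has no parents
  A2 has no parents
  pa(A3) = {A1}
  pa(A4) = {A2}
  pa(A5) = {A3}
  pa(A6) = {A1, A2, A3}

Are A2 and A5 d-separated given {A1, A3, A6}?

2 paths connect A2 and A5; each must be blocked for d-separation to hold:
Path 1: A2 → A6 ← A1 → A3 → A5
  A1 is a fork here and A1 is conditioned on, so the path is blocked at A1.
Path 2: A2 → A6 ← A3 → A5
  A3 is a fork here and A3 is conditioned on, so the path is blocked at A3.
Every path is blocked, so A2 and A5 are d-separated given {A1, A3, A6}.

Yes — A2 and A5 are d-separated given {A1, A3, A6}.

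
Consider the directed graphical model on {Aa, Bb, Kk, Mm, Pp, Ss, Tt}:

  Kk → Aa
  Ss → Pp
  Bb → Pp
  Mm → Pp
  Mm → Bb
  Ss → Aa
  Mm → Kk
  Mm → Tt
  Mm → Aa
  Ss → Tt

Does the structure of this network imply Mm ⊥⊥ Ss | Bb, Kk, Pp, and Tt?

There are 5 undirected paths between Mm and Ss; checking each against the conditioning set {Bb, Kk, Pp, Tt}:
Path 1: Mm → Aa ← Ss
  Aa is a collider here and neither Aa nor any of its descendants is conditioned on, so the collider stays closed — the path is blocked at Aa.
Path 2: Mm → Kk → Aa ← Ss
  Kk is a chain here and Kk is conditioned on, so the path is blocked at Kk.
Path 3: Mm → Tt ← Ss
  Tt is a collider and Tt is conditioned on, which opens it — no node blocks this path, so it is active.
Path 4: Mm → Bb → Pp ← Ss
  Bb is a chain here and Bb is conditioned on, so the path is blocked at Bb.
Path 5: Mm → Pp ← Ss
  Pp is a collider and Pp is conditioned on, which opens it — no node blocks this path, so it is active.
At least one path is unblocked, so d-separation fails.

No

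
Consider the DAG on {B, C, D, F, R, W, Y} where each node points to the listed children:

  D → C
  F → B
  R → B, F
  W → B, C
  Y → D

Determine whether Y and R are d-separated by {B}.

Yes

Enumerating the 2 paths from Y to R and testing each for blocking by {B}:
  1. Y → D → C ← W → B ← F ← R — D:chain[open]; C:collider[blocks]; W:fork[open]; B:collider[open]; F:chain[open] ⇒ blocked
  2. Y → D → C ← W → B ← R — D:chain[open]; C:collider[blocks]; W:fork[open]; B:collider[open] ⇒ blocked
All paths are blocked; Y ⊥ R | {B} holds.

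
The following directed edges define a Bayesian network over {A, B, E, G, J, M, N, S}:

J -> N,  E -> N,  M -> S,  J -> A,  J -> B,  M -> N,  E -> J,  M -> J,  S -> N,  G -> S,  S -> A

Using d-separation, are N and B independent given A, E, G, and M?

Enumerating the 6 paths from N to B and testing each for blocking by {A, E, G, M}:
  1. N ← M → J → B — M:fork[blocks]; J:chain[open] ⇒ blocked
  2. N ← M → S → A ← J → B — M:fork[blocks]; S:chain[open]; A:collider[open]; J:fork[open] ⇒ blocked
  3. N ← J → B — J:fork[open] ⇒ active
  4. N ← E → J → B — E:fork[blocks]; J:chain[open] ⇒ blocked
  5. N ← S ← M → J → B — S:chain[open]; M:fork[blocks]; J:chain[open] ⇒ blocked
  6. N ← S → A ← J → B — S:fork[open]; A:collider[open]; J:fork[open] ⇒ active
At least one path is unblocked, so d-separation fails.

No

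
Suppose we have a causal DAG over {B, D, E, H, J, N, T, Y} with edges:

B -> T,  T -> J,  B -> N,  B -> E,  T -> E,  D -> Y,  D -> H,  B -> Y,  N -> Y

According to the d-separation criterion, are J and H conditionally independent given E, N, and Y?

We examine all 4 paths between J and H:
Path 1: J ← T ← B → N → Y ← D → H
  N is a chain here and N is conditioned on, so the path is blocked at N.
Path 2: J ← T ← B → Y ← D → H
  T is a chain and T is not conditioned on; B is a fork and B is not conditioned on; Y is a collider and Y is conditioned on, which opens it; D is a fork and D is not conditioned on — no node blocks this path, so it is active.
Path 3: J ← T → E ← B → N → Y ← D → H
  N is a chain here and N is conditioned on, so the path is blocked at N.
Path 4: J ← T → E ← B → Y ← D → H
  T is a fork and T is not conditioned on; E is a collider and E is conditioned on, which opens it; B is a fork and B is not conditioned on; Y is a collider and Y is conditioned on, which opens it; D is a fork and D is not conditioned on — no node blocks this path, so it is active.
Since the path J ← T ← B → Y ← D → H is active, J and H are not d-separated given {E, N, Y}.

No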